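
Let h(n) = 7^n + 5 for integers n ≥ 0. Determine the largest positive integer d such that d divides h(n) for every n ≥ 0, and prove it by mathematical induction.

Computing the first values: h(0) = 6 and h(1) = 12; gcd(6, 12) = 6, so d ≤ 6.
We prove 6 | 7^n + 5 for all n ≥ 0 by induction on n.
Base case (n = 0): h(0) = 6 = 6·(1), so 6 | h(0).
Inductive step: assume the claim holds for n = k, i.e. 6 | h(k). Then
h(k+1) = 7^(k+1) + 5 = 7·(7^k + 5) - 30 = 7·h(k) - 30. The first term is divisible by 6 by the inductive hypothesis, and -30 is divisible by 6. Hence 6 | h(k+1).
By induction, the statement is established for all n ≥ 0.
Therefore the largest such d is 6.

d = 6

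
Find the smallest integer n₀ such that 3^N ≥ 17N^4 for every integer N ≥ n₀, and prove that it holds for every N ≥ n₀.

At N = 11: 177147 < 248897, so the inequality fails and n₀ ≥ 12. We prove 3^N ≥ 17N^4 for all N ≥ 12.
Base case (N = 12): 3^N = 531441 and 17N^4 = 352512, so 531441 ≥ 352512.
Inductive step: assume the claim holds for N = j, so 3^j ≥ 17j^4.
Then 3^(j + 1) = 3·(3^j) ≥ 3·(17j^4).
Also, for j ≥ 12 we have 3·(17j^4) ≥ 17(j+1)^4, since 3 ≥ (1 + 1/j)^4 for all j ≥ 12.
Combining, 3^(j + 1) ≥ 17(j+1)^4.
This completes the induction.
Hence the smallest such n₀ is 12.

n₀ = 12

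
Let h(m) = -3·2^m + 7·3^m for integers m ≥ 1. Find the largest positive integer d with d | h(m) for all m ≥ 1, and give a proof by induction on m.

d = 3

Computing the first values: h(1) = 15 and h(2) = 51; gcd(15, 51) = 3, so d ≤ 3.
We prove 3 | -3·2^m + 7·3^m for all m ≥ 1 by induction on m.
Base case (m = 1): h(1) = 15 = 3·(5), so 3 | h(1).
Inductive step: suppose the statement holds for some j ≥ 1, i.e. 3 | h(j). Then
h(j+1) − 3·h(j) = (-3·2^(j+1) + 7·3^(j+1)) − 3·(-3·2^j + 7·3^j) = (-3)·2^j·(2 − 3) = (3)·2^j. Since 3 | h(j) by the inductive hypothesis, 3 | 3·h(j); and 3 | 3 since 3 = 3·1. Therefore 3 | h(j+1).
Hence, by induction on m, the claim holds for every m ≥ 1.
Therefore the largest such d is 3.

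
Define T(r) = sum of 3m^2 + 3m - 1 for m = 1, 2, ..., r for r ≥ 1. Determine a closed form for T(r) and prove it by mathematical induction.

T(r) = r(r^2 + 3r + 1)

We claim T(r) = r(r^2 + 3r + 1) for all r ≥ 1.
For the base case r = 1: T(1) = 5, and the closed form gives 5. They agree.
Inductive step: assume the claim holds for r = m, so T(m) = m(m^2 + 3m + 1).
Then T(m+1) = T(m) + (3m^2 + 9m + 5) = (m(m^2 + 3m + 1)) + (3m^2 + 9m + 5).
Simplifying, T(m+1) = (m + 1)(m^2 + 5m + 5) = (m+1)((m+1)^2 + 3(m+1) + 1),
which is the closed form with r = m+1.
This completes the induction.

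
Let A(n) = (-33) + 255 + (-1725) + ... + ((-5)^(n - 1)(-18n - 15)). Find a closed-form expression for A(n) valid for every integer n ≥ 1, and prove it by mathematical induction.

We claim A(n) = 3(-5)^n(n + 1) - 3 for all n ≥ 1.
For the base case n = 1: A(1) = -33, and the closed form gives -33. They agree.
Inductive step: assume the claim holds for n = j, so A(j) = 3(-5)^j(j + 1) - 3.
Then A(j+1) = A(j) + ((-5)^j(-18j - 33)) = (3(-5)^j(j + 1) - 3) + ((-5)^j(-18j - 33)).
Simplifying, A(j+1) = -15(-5)^j·j - 30(-5)^j - 3 = 3(-5)^(j+1)((j+1) + 1) - 3,
which is the closed form with n = j+1.
By the principle of mathematical induction, the result holds for all n ≥ 1.

A(n) = 3(-5)^n(n + 1) - 3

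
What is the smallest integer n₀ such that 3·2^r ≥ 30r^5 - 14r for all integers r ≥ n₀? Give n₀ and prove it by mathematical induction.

At r = 27: 402653184 < 430466832, so the inequality fails and n₀ ≥ 28. We prove 3·2^r ≥ 30r^5 - 14r for all r ≥ 28.
When r = 28: 3·2^r = 805306368 and 30r^5 - 14r = 516310648, so 805306368 ≥ 516310648.
Inductive step: suppose the statement holds for some k ≥ 28, so 3·2^k ≥ 30k^5 - 14k.
Then 3·2^(k + 1) = 2·(3·2^k) ≥ 2·(30k^5 - 14k).
Also, for k ≥ 28 we have 2·(30k^5 - 14k) ≥ 30(k+1)^5 - 14(k+1), since 2·(30k^5 - 14k) − (30(k+1)^5 - 14(k+1)) = 30k^5 - 150k^4 - 300k^3 - 300k^2 - 164k - 16, which is nonnegative for all k ≥ 28.
Combining, 3·2^(k + 1) ≥ 30(k+1)^5 - 14(k+1).
By induction, the statement is established for all r ≥ 28.
Hence the smallest such n₀ is 28.

n₀ = 28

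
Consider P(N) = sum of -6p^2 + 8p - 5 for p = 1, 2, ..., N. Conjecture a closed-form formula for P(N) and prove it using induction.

We claim P(N) = -N(2N^2 - N + 2) for all N ≥ 1.
For the base case N = 1: P(1) = -3, and the closed form gives -3. They agree.
For the inductive step, assume it holds for an arbitrary p ≥ 1, so P(p) = p(-2p^2 + p - 2).
Then P(p+1) = P(p) + (8p - 6(p + 1)^2 + 3) = (p(-2p^2 + p - 2)) + (8p - 6(p + 1)^2 + 3).
Simplifying, P(p+1) = -(p + 1)(2p^2 + 3p + 3) = -(p+1)(2(p+1)^2 - (p+1) + 2),
which is the closed form with N = p+1.
This completes the induction.

P(N) = -N(2N^2 - N + 2)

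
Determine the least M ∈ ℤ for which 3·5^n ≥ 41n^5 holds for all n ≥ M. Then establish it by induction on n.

At n = 8: 1171875 < 1343488, so the inequality fails and M ≥ 9. We prove 3·5^n ≥ 41n^5 for all n ≥ 9.
For the base case n = 9: 3·5^n = 5859375 and 41n^5 = 2421009, so 5859375 ≥ 2421009.
Suppose the result is true for n = i, so 3·5^i ≥ 41i^5.
Then 3·5^(i + 1) = 5·(3·5^i) ≥ 5·(41i^5).
Also, for i ≥ 9 we have 5·(41i^5) ≥ 41(i+1)^5, since 5 ≥ (1 + 1/i)^5 for all i ≥ 9.
Combining, 3·5^(i + 1) ≥ 41(i+1)^5.
This completes the induction.
Hence the smallest such M is 9.

M = 9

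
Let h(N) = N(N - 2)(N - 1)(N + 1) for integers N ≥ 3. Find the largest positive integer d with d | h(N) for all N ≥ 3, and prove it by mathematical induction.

Computing the first values: h(3) = 24 and h(4) = 120; gcd(24, 120) = 24, so d ≤ 24.
We prove 24 | N(N - 2)(N - 1)(N + 1) for all N ≥ 3 by induction on N.
For the base case N = 3: h(3) = 24 = 24·(1), so 24 | h(3).
Inductive step: assume the claim holds for N = i, i.e. 24 | h(i). Then
h(i+1) − h(i) = (i-1)·i·(i+1)·(i+2) − (i-2)·(i-1)·i·(i+1) = (i-1)·i·(i+1)·[(i+2) − (i-2)] = 4·(i-1)·i·(i+1). The product of 3 consecutive integers is divisible by (3)! = 6, so h(i+1) − h(i) is divisible by 4·6 = 24. By the inductive hypothesis 24 | h(i), hence 24 | h(i+1).
Hence, by induction on N, the claim holds for every N ≥ 3.
Therefore the largest such d is 24.

d = 24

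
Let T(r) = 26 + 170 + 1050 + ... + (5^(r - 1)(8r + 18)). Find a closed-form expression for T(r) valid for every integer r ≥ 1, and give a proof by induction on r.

We claim T(r) = 2·5^r(r + 2) - 4 for all r ≥ 1.
When r = 1: T(1) = 26, and the closed form gives 26. They agree.
Inductive step: assume the claim holds for r = p, so T(p) = 2·5^p(p + 2) - 4.
Then T(p+1) = T(p) + (5^p(8p + 26)) = (2·5^p(p + 2) - 4) + (5^p(8p + 26)).
Simplifying, T(p+1) = 10·5^p·p + 30·5^p - 4 = 2·5^(p+1)((p+1) + 2) - 4,
which is the closed form with r = p+1.
This completes the induction.

T(r) = 2·5^r(r + 2) - 4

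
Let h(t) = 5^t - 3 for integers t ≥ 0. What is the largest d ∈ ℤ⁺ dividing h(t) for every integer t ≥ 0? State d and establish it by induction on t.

d = 2

Computing the first values: h(0) = -2 and h(1) = 2; gcd(-2, 2) = 2, so d ≤ 2.
We prove 2 | 5^t - 3 for all t ≥ 0 by induction on t.
When t = 0: h(0) = -2 = 2·(-1), so 2 | h(0).
Inductive step: assume the claim holds for t = i, i.e. 2 | h(i). Then
h(i+1) = 5^(i+1) - 3 = 5·(5^i - 3) + 12 = 5·h(i) + 12. The first term is divisible by 2 by the inductive hypothesis, and 12 is divisible by 2. Hence 2 | h(i+1).
This completes the induction.
Therefore the largest such d is 2.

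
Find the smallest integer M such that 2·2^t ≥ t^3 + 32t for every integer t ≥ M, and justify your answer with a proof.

M = 9

At t = 8: 512 < 768, so the inequality fails and M ≥ 9. We prove 2·2^t ≥ t^3 + 32t for all t ≥ 9.
When t = 9: 2·2^t = 1024 and t^3 + 32t = 1017, so 1024 ≥ 1017.
For the inductive step, assume it holds for an arbitrary r ≥ 9, so 2·2^r ≥ r^3 + 32r.
Then 2·2^(r + 1) = 2·(2·2^r) ≥ 2·(r^3 + 32r).
Also, for r ≥ 9 we have 2·(r^3 + 32r) ≥ (r+1)^3 + 32(r+1), since 2·(r^3 + 32r) − ((r+1)^3 + 32(r+1)) = r^3 - 3r^2 + 29r - 33, which is nonnegative for all r ≥ 9.
Combining, 2·2^(r + 1) ≥ (r+1)^3 + 32(r+1).
Hence, by induction on t, the claim holds for every t ≥ 9.
Hence the smallest such M is 9.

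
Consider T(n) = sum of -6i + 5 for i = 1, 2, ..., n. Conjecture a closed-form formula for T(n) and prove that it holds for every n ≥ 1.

T(n) = -n(3n - 2)

We claim T(n) = -n(3n - 2) for all n ≥ 1.
For the base case n = 1: T(1) = -1, and the closed form gives -1. They agree.
Suppose the result is true for n = i, so T(i) = i(-3i + 2).
Then T(i+1) = T(i) + (-6i - 1) = (i(-3i + 2)) + (-6i - 1).
Simplifying, T(i+1) = -(i + 1)(3i + 1) = -(i+1)(3(i+1) - 2),
which is the closed form with n = i+1.
By induction, the statement is established for all n ≥ 1.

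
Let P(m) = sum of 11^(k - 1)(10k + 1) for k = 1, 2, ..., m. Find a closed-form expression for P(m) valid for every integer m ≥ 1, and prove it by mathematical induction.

P(m) = 11^m·m

We claim P(m) = 11^m·m for all m ≥ 1.
Base case (m = 1): P(1) = 11, and the closed form gives 11. They agree.
Inductive step: assume the claim holds for m = k, so P(k) = 11^k·k.
Then P(k+1) = P(k) + (11^k(10k + 11)) = (11^k·k) + (11^k(10k + 11)).
Simplifying, P(k+1) = 11^(k + 1)(k + 1) = 11^(k+1)·(k+1),
which is the closed form with m = k+1.
Hence, by induction on m, the claim holds for every m ≥ 1.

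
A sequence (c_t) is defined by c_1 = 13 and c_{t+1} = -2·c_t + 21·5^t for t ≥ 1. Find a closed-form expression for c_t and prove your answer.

c_t = (-2)^t + 3·5^t

Computing the first terms: c_1 = 13, c_2 = 79, c_3 = 367. This suggests c_t = (-2)^t + 3·5^t.
When t = 1: the formula gives 13 = 13 = c_1.
Inductive step: suppose the statement holds for some i ≥ 1, so c_i = (-2)^i + 3·5^i.
Then c_{i+1} = -2·c_i + 21·5^i = -2·((-2)^i + 3·5^i) + 21·5^i = (-2)^(i + 1) + 3·5^(i + 1),
which is the claimed formula at t = i+1.
By the principle of mathematical induction, the result holds for all t ≥ 1.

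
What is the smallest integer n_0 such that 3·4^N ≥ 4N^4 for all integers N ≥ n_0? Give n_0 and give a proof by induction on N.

At N = 4: 768 < 1024, so the inequality fails and n_0 ≥ 5. We prove 3·4^N ≥ 4N^4 for all N ≥ 5.
Base step (N = 5): 3·4^N = 3072 and 4N^4 = 2500, so 3072 ≥ 2500.
Inductive step: suppose the statement holds for some m ≥ 5, so 3·4^m ≥ 4m^4.
Then 3·4^(m + 1) = 4·(3·4^m) ≥ 4·(4m^4).
Also, for m ≥ 5 we have 4·(4m^4) ≥ 4(m+1)^4, since 4 ≥ (1 + 1/m)^4 for all m ≥ 5.
Combining, 3·4^(m + 1) ≥ 4(m+1)^4.
This completes the induction.
Hence the smallest such n_0 is 5.

n_0 = 5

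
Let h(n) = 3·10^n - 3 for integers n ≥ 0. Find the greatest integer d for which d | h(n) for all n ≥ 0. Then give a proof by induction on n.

d = 27

Computing the first values: h(0) = 0 and h(1) = 27; gcd(0, 27) = 27, so d ≤ 27.
We prove 27 | 3·10^n - 3 for all n ≥ 0 by induction on n.
Base case (n = 0): h(0) = 0 = 27·(0), so 27 | h(0).
Inductive step: assume the claim holds for n = i, i.e. 27 | h(i). Then
h(i+1) = 3·10^(i+1) - 3 = 10·(3·10^i - 3) + 27 = 10·h(i) + 27. The first term is divisible by 27 by the inductive hypothesis, and 27 is divisible by 27. Hence 27 | h(i+1).
Hence, by induction on n, the claim holds for every n ≥ 0.
Therefore the largest such d is 27.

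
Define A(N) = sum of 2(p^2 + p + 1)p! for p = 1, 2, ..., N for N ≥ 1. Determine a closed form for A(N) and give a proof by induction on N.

A(N) = (2N + 2)(N + 1)! - 2

We claim A(N) = (2N + 2)(N + 1)! - 2 for all N ≥ 1.
For the base case N = 1: A(1) = 6, and the closed form gives 6. They agree.
Suppose the result is true for N = p, so A(p) = (2p + 2)(p + 1)! - 2.
Then A(p+1) = A(p) + (2(p^2 + 3p + 3)(p + 1)!) = ((2p + 2)(p + 1)! - 2) + (2(p^2 + 3p + 3)(p + 1)!).
Simplifying, A(p+1) = (2(p+1) + 2)((p+1) + 1)! - 2,
which is the closed form with N = p+1.
Hence, by induction on N, the claim holds for every N ≥ 1.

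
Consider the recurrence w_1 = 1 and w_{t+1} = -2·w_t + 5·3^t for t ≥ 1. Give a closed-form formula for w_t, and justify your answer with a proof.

w_t = (-2)^t + 3^t

Computing the first terms: w_1 = 1, w_2 = 13, w_3 = 19. This suggests w_t = (-2)^t + 3^t.
Base step (t = 1): the formula gives 1 = 1 = w_1.
For the inductive step, assume it holds for an arbitrary r ≥ 1, so w_r = (-2)^r + 3^r.
Then w_{r+1} = -2·w_r + 5·3^r = -2·((-2)^r + 3^r) + 5·3^r = (-2)^(r + 1) + 3^(r + 1),
which is the claimed formula at t = r+1.
By induction, the statement is established for all t ≥ 1.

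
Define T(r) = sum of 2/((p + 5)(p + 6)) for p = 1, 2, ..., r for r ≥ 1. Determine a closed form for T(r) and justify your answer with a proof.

We claim T(r) = r/(3(r + 6)) for all r ≥ 1.
Base case (r = 1): T(1) = 1/21, and the closed form gives 1/21. They agree.
Inductive step: suppose the statement holds for some p ≥ 1, so T(p) = p/(3(p + 6)).
Then T(p+1) = T(p) + (2/((p + 6)(p + 7))) = (p/(3(p + 6))) + (2/((p + 6)(p + 7))).
Simplifying, T(p+1) = (p + 1)/(3(p + 7)) = (p+1)/(3((p+1) + 6)),
which is the closed form with r = p+1.
By induction, the statement is established for all r ≥ 1.

T(r) = r/(3(r + 6))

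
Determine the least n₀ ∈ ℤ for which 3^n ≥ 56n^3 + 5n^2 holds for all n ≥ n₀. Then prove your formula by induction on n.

At n = 9: 19683 < 41229, so the inequality fails and n₀ ≥ 10. We prove 3^n ≥ 56n^3 + 5n^2 for all n ≥ 10.
When n = 10: 3^n = 59049 and 56n^3 + 5n^2 = 56500, so 59049 ≥ 56500.
Suppose the result is true for n = k, so 3^k ≥ 56k^3 + 5k^2.
Then 3^(k + 1) = 3·(3^k) ≥ 3·(56k^3 + 5k^2).
Also, for k ≥ 10 we have 3·(56k^3 + 5k^2) ≥ 56(k+1)^3 + 5(k+1)^2, since 3·(56k^3 + 5k^2) − (56(k+1)^3 + 5(k+1)^2) = 112k^3 - 158k^2 - 178k - 61, which is nonnegative for all k ≥ 10.
Combining, 3^(k + 1) ≥ 56(k+1)^3 + 5(k+1)^2.
Hence, by induction on n, the claim holds for every n ≥ 10.
Hence the smallest such n₀ is 10.

n₀ = 10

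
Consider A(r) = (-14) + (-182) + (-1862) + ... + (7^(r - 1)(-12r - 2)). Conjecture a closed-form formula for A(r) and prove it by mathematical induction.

A(r) = -2·7^r·r

We claim A(r) = -2·7^r·r for all r ≥ 1.
Base case (r = 1): A(1) = -14, and the closed form gives -14. They agree.
Inductive step: assume the claim holds for r = k, so A(k) = -2·7^k·k.
Then A(k+1) = A(k) + (7^k(-12k - 14)) = (-2·7^k·k) + (7^k(-12k - 14)).
Simplifying, A(k+1) = 14·7^k(-k - 1) = -2·7^(k+1)·(k+1),
which is the closed form with r = k+1.
This completes the induction.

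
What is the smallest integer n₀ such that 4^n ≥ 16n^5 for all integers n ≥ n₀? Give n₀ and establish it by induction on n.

n₀ = 11

At n = 10: 1048576 < 1600000, so the inequality fails and n₀ ≥ 11. We prove 4^n ≥ 16n^5 for all n ≥ 11.
Base case (n = 11): 4^n = 4194304 and 16n^5 = 2576816, so 4194304 ≥ 2576816.
For the inductive step, assume it holds for an arbitrary m ≥ 11, so 4^m ≥ 16m^5.
Then 4^(m + 1) = 4·(4^m) ≥ 4·(16m^5).
Also, for m ≥ 11 we have 4·(16m^5) ≥ 16(m+1)^5, since 4 ≥ (1 + 1/m)^5 for all m ≥ 11.
Combining, 4^(m + 1) ≥ 16(m+1)^5.
By the principle of mathematical induction, the result holds for all n ≥ 11.
Hence the smallest such n₀ is 11.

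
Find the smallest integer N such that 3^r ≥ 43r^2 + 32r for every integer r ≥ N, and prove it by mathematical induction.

At r = 7: 2187 < 2331, so the inequality fails and N ≥ 8. We prove 3^r ≥ 43r^2 + 32r for all r ≥ 8.
Base case (r = 8): 3^r = 6561 and 43r^2 + 32r = 3008, so 6561 ≥ 3008.
For the inductive step, assume it holds for an arbitrary j ≥ 8, so 3^j ≥ 43j^2 + 32j.
Then 3^(j + 1) = 3·(3^j) ≥ 3·(43j^2 + 32j).
Also, for j ≥ 8 we have 3·(43j^2 + 32j) ≥ 43(j+1)^2 + 32(j+1), since 3·(43j^2 + 32j) − (43(j+1)^2 + 32(j+1)) = 86j^2 - 22j - 75, which is nonnegative for all j ≥ 8.
Combining, 3^(j + 1) ≥ 43(j+1)^2 + 32(j+1).
By the principle of mathematical induction, the result holds for all r ≥ 8.
Hence the smallest such N is 8.

N = 8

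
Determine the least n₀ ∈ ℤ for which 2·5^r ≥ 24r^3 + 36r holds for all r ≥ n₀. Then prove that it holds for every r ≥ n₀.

n₀ = 5

At r = 4: 1250 < 1680, so the inequality fails and n₀ ≥ 5. We prove 2·5^r ≥ 24r^3 + 36r for all r ≥ 5.
Base step (r = 5): 2·5^r = 6250 and 24r^3 + 36r = 3180, so 6250 ≥ 3180.
Suppose the result is true for r = m, so 2·5^m ≥ 24m^3 + 36m.
Then 2·5^(m + 1) = 5·(2·5^m) ≥ 5·(24m^3 + 36m).
Also, for m ≥ 5 we have 5·(24m^3 + 36m) ≥ 24(m+1)^3 + 36(m+1), since 5·(24m^3 + 36m) − (24(m+1)^3 + 36(m+1)) = 96m^3 - 72m^2 + 72m - 60, which is nonnegative for all m ≥ 5.
Combining, 2·5^(m + 1) ≥ 24(m+1)^3 + 36(m+1).
This completes the induction.
Hence the smallest such n₀ is 5.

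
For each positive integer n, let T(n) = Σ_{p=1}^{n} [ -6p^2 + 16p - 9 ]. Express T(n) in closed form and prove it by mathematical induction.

T(n) = -n(n - 2)(2n - 1)

We claim T(n) = -n(n - 2)(2n - 1) for all n ≥ 1.
For the base case n = 1: T(1) = 1, and the closed form gives 1. They agree.
Inductive step: assume the claim holds for n = p, so T(p) = p(-2p^2 + 5p - 2).
Then T(p+1) = T(p) + (-6p^2 + 4p + 1) = (p(-2p^2 + 5p - 2)) + (-6p^2 + 4p + 1).
Simplifying, T(p+1) = -(p - 1)(p + 1)(2p + 1) = -(p+1)((p+1) - 2)(2(p+1) - 1),
which is the closed form with n = p+1.
By the principle of mathematical induction, the result holds for all n ≥ 1.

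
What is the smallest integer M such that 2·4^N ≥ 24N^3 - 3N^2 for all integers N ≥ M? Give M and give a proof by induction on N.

At N = 5: 2048 < 2925, so the inequality fails and M ≥ 6. We prove 2·4^N ≥ 24N^3 - 3N^2 for all N ≥ 6.
Base step (N = 6): 2·4^N = 8192 and 24N^3 - 3N^2 = 5076, so 8192 ≥ 5076.
Suppose the result is true for N = p, so 2·4^p ≥ 24p^3 - 3p^2.
Then 2·4^(p + 1) = 4·(2·4^p) ≥ 4·(24p^3 - 3p^2).
Also, for p ≥ 6 we have 4·(24p^3 - 3p^2) ≥ 24(p+1)^3 - 3(p+1)^2, since 4·(24p^3 - 3p^2) − (24(p+1)^3 - 3(p+1)^2) = 72p^3 - 81p^2 - 66p - 21, which is nonnegative for all p ≥ 6.
Combining, 2·4^(p + 1) ≥ 24(p+1)^3 - 3(p+1)^2.
By induction, the statement is established for all N ≥ 6.
Hence the smallest such M is 6.

M = 6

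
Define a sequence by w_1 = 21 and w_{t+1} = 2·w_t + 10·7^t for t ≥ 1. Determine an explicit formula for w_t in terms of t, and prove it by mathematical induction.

Computing the first terms: w_1 = 21, w_2 = 112, w_3 = 714. This suggests w_t = 7·2^(t - 1) + 2·7^t.
Base case (t = 1): the formula gives 21 = 21 = w_1.
Suppose the result is true for t = j, so w_j = 7·2^(j - 1) + 2·7^j.
Then w_{j+1} = 2·w_j + 10·7^j = 2·(7·2^(j - 1) + 2·7^j) + 10·7^j = 7·2^j + 2·7^(j + 1) = 7·2^((j+1) - 1) + 2·7^(j+1),
which is the claimed formula at t = j+1.
Hence, by induction on t, the claim holds for every t ≥ 1.

w_t = 7·2^(t - 1) + 2·7^t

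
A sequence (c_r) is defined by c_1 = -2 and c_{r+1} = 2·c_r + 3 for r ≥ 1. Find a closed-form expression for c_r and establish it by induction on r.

c_r = 2^(r - 1) - 3

Computing the first terms: c_1 = -2, c_2 = -1, c_3 = 1. This suggests c_r = 2^(r - 1) - 3.
For the base case r = 1: the formula gives -2 = -2 = c_1.
Inductive step: assume the claim holds for r = j, so c_j = 2^(j - 1) - 3.
Then c_{j+1} = 2·c_j + 3 = 2·(2^(j - 1) - 3) + 3 = 2^j - 3 = 2^((j+1) - 1) - 3,
which is the claimed formula at r = j+1.
By the principle of mathematical induction, the result holds for all r ≥ 1.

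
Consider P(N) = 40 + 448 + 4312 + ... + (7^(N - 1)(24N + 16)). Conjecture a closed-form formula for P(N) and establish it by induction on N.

P(N) = 2·7^N(2N + 1) - 2

We claim P(N) = 2·7^N(2N + 1) - 2 for all N ≥ 1.
When N = 1: P(1) = 40, and the closed form gives 40. They agree.
Suppose the result is true for N = i, so P(i) = 2·7^i(2i + 1) - 2.
Then P(i+1) = P(i) + (7^i(24i + 40)) = (2·7^i(2i + 1) - 2) + (7^i(24i + 40)).
Simplifying, P(i+1) = 28·7^i·i + 42·7^i - 2 = 2·7^(i+1)(2(i+1) + 1) - 2,
which is the closed form with N = i+1.
Hence, by induction on N, the claim holds for every N ≥ 1.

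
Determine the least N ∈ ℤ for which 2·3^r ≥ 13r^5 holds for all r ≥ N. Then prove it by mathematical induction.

N = 14

At r = 13: 3188646 < 4826809, so the inequality fails and N ≥ 14. We prove 2·3^r ≥ 13r^5 for all r ≥ 14.
For the base case r = 14: 2·3^r = 9565938 and 13r^5 = 6991712, so 9565938 ≥ 6991712.
Suppose the result is true for r = k, so 2·3^k ≥ 13k^5.
Then 2·3^(k + 1) = 3·(2·3^k) ≥ 3·(13k^5).
Also, for k ≥ 14 we have 3·(13k^5) ≥ 13(k+1)^5, since 3 ≥ (1 + 1/k)^5 for all k ≥ 14.
Combining, 2·3^(k + 1) ≥ 13(k+1)^5.
Hence, by induction on r, the claim holds for every r ≥ 14.
Hence the smallest such N is 14.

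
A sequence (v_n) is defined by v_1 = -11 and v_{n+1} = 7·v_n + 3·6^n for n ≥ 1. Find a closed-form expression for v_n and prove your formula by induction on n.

Computing the first terms: v_1 = -11, v_2 = -59, v_3 = -305. This suggests v_n = -3·6^n + 7^n.
For the base case n = 1: the formula gives -11 = -11 = v_1.
Inductive step: suppose the statement holds for some k ≥ 1, so v_k = -3·6^k + 7^k.
Then v_{k+1} = 7·v_k + 3·6^k = 7·(-3·6^k + 7^k) + 3·6^k = -3·6^(k + 1) + 7^(k + 1),
which is the claimed formula at n = k+1.
Hence, by induction on n, the claim holds for every n ≥ 1.

v_n = -3·6^n + 7^n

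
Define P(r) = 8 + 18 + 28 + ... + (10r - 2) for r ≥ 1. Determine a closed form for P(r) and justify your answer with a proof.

P(r) = r(5r + 3)

We claim P(r) = r(5r + 3) for all r ≥ 1.
Base case (r = 1): P(1) = 8, and the closed form gives 8. They agree.
Inductive step: assume the claim holds for r = j, so P(j) = j(5j + 3).
Then P(j+1) = P(j) + (10j + 8) = (j(5j + 3)) + (10j + 8).
Simplifying, P(j+1) = (j + 1)(5j + 8) = (j+1)(5(j+1) + 3),
which is the closed form with r = j+1.
Hence, by induction on r, the claim holds for every r ≥ 1.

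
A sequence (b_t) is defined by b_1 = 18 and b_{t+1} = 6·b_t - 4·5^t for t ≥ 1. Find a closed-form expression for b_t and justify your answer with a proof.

b_t = 4·5^t - 2·6^(t - 1)

Computing the first terms: b_1 = 18, b_2 = 88, b_3 = 428. This suggests b_t = 4·5^t - 2·6^(t - 1).
When t = 1: the formula gives 18 = 18 = b_1.
For the inductive step, assume it holds for an arbitrary r ≥ 1, so b_r = 4·5^r - 2·6^(r - 1).
Then b_{r+1} = 6·b_r - 4·5^r = 6·(4·5^r - 2·6^(r - 1)) - 4·5^r = 4·5^(r + 1) - 2·6^r = 4·5^(r+1) - 2·6^((r+1) - 1),
which is the claimed formula at t = r+1.
Hence, by induction on t, the claim holds for every t ≥ 1.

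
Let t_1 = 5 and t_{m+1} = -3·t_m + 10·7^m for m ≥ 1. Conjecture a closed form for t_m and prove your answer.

t_m = -2(-3)^(m - 1) + 7^m

Computing the first terms: t_1 = 5, t_2 = 55, t_3 = 325. This suggests t_m = -2(-3)^(m - 1) + 7^m.
When m = 1: the formula gives 5 = 5 = t_1.
Inductive step: suppose the statement holds for some r ≥ 1, so t_r = -2(-3)^(r - 1) + 7^r.
Then t_{r+1} = -3·t_r + 10·7^r = -3·(-2(-3)^(r - 1) + 7^r) + 10·7^r = -2(-3)^r + 7^(r + 1) = -2(-3)^((r+1) - 1) + 7^(r+1),
which is the claimed formula at m = r+1.
By induction, the statement is established for all m ≥ 1.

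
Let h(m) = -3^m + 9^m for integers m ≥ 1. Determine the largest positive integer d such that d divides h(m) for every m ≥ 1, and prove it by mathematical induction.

d = 6

Computing the first values: h(1) = 6 and h(2) = 72; gcd(6, 72) = 6, so d ≤ 6.
We prove 6 | -3^m + 9^m for all m ≥ 1 by induction on m.
When m = 1: h(1) = 6 = 6·(1), so 6 | h(1).
For the inductive step, assume it holds for an arbitrary i ≥ 1, i.e. 6 | h(i). Then
9^{i+1} − 3^{i+1} = 9·9^i − 3·3^i = 9·(9^i − 3^i) + (6)·3^i. The first term is divisible by 6 by the inductive hypothesis, and the second term (6)·3^i is divisible by 6 since 6 | 6. Hence 6 | h(i+1).
Hence, by induction on m, the claim holds for every m ≥ 1.
Therefore the largest such d is 6.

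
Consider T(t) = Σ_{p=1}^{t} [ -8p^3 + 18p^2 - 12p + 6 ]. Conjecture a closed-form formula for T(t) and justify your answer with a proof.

T(t) = -t(2t^3 - 2t^2 - t - 3)

We claim T(t) = -t(2t^3 - 2t^2 - t - 3) for all t ≥ 1.
For the base case t = 1: T(1) = 4, and the closed form gives 4. They agree.
Inductive step: assume the claim holds for t = p, so T(p) = p(-2p^3 + 2p^2 + p + 3).
Then T(p+1) = T(p) + (-8p^3 - 6p^2 + 4) = (p(-2p^3 + 2p^2 + p + 3)) + (-8p^3 - 6p^2 + 4).
Simplifying, T(p+1) = -(p + 1)(2p^3 + 4p^2 + p - 4) = -(p+1)(2(p+1)^3 - 2(p+1)^2 - (p+1) - 3),
which is the closed form with t = p+1.
By the principle of mathematical induction, the result holds for all t ≥ 1.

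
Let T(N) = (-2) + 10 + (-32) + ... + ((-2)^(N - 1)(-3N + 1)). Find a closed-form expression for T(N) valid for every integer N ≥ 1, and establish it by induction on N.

T(N) = (-2)^N·N

We claim T(N) = (-2)^N·N for all N ≥ 1.
Base step (N = 1): T(1) = -2, and the closed form gives -2. They agree.
For the inductive step, assume it holds for an arbitrary p ≥ 1, so T(p) = (-2)^p·p.
Then T(p+1) = T(p) + ((-2)^p(-3p - 2)) = ((-2)^p·p) + ((-2)^p(-3p - 2)).
Simplifying, T(p+1) = (-2)^(p + 1)(p + 1) = (-2)^(p+1)·(p+1),
which is the closed form with N = p+1.
This completes the induction.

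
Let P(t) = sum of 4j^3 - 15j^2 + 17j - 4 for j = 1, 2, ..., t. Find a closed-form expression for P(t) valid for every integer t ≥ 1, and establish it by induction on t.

P(t) = t(t^3 - 3t^2 + 2t + 2)

We claim P(t) = t(t^3 - 3t^2 + 2t + 2) for all t ≥ 1.
Base step (t = 1): P(1) = 2, and the closed form gives 2. They agree.
For the inductive step, assume it holds for an arbitrary j ≥ 1, so P(j) = j(j^3 - 3j^2 + 2j + 2).
Then P(j+1) = P(j) + (4j^3 - 3j^2 - j + 2) = (j(j^3 - 3j^2 + 2j + 2)) + (4j^3 - 3j^2 - j + 2).
Simplifying, P(j+1) = (j + 1)(j^3 - j + 2) = (j+1)((j+1)^3 - 3(j+1)^2 + 2(j+1) + 2),
which is the closed form with t = j+1.
This completes the induction.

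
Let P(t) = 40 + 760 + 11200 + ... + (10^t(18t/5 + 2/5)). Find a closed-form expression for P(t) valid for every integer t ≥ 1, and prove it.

We claim P(t) = 4·10^t·t for all t ≥ 1.
Base step (t = 1): P(1) = 40, and the closed form gives 40. They agree.
Inductive step: assume the claim holds for t = p, so P(p) = 4·10^p·p.
Then P(p+1) = P(p) + (10^p(36p + 40)) = (4·10^p·p) + (10^p(36p + 40)).
Simplifying, P(p+1) = 40·10^p(p + 1) = 4·10^(p+1)·(p+1),
which is the closed form with t = p+1.
This completes the induction.

P(t) = 4·10^t·t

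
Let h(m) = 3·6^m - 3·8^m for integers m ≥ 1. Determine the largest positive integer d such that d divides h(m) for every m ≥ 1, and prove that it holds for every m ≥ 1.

Computing the first values: h(1) = -6 and h(2) = -84; gcd(-6, -84) = 6, so d ≤ 6.
We prove 6 | 3·6^m - 3·8^m for all m ≥ 1 by induction on m.
When m = 1: h(1) = -6 = 6·(-1), so 6 | h(1).
Suppose the result is true for m = k, i.e. 6 | h(k). Then
h(k+1) − 8·h(k) = (3·6^(k+1) - 3·8^(k+1)) − 8·(3·6^k - 3·8^k) = (3)·6^k·(6 − 8) = (-6)·6^k. Since 6 | h(k) by the inductive hypothesis, 6 | 8·h(k); and 6 | -6 since -6 = 6·-1. Therefore 6 | h(k+1).
By induction, the statement is established for all m ≥ 1.
Therefore the largest such d is 6.

d = 6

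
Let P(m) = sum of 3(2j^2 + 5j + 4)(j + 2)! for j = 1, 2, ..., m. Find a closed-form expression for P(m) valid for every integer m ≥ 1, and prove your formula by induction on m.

P(m) = (6m + 3)(m + 3)! - 18

We claim P(m) = (6m + 3)(m + 3)! - 18 for all m ≥ 1.
When m = 1: P(1) = 198, and the closed form gives 198. They agree.
Inductive step: assume the claim holds for m = j, so P(j) = (6j + 3)(j + 3)! - 18.
Then P(j+1) = P(j) + (3(2j^2 + 9j + 11)(j + 3)!) = ((6j + 3)(j + 3)! - 18) + (3(2j^2 + 9j + 11)(j + 3)!).
Simplifying, P(j+1) = (6(j+1) + 3)((j+1) + 3)! - 18,
which is the closed form with m = j+1.
Hence, by induction on m, the claim holds for every m ≥ 1.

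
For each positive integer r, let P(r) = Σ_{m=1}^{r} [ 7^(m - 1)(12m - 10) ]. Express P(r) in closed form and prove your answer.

P(r) = 2·7^r(r - 1) + 2

We claim P(r) = 2·7^r(r - 1) + 2 for all r ≥ 1.
Base step (r = 1): P(1) = 2, and the closed form gives 2. They agree.
Suppose the result is true for r = m, so P(m) = 2·7^m(m - 1) + 2.
Then P(m+1) = P(m) + (7^m(12m + 2)) = (2·7^m(m - 1) + 2) + (7^m(12m + 2)).
Simplifying, P(m+1) = 14·7^m·m + 2 = 2·7^(m+1)((m+1) - 1) + 2,
which is the closed form with r = m+1.
By induction, the statement is established for all r ≥ 1.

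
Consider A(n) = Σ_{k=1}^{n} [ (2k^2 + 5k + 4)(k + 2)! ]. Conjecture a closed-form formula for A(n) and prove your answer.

We claim A(n) = (2n + 1)(n + 3)! - 6 for all n ≥ 1.
When n = 1: A(1) = 66, and the closed form gives 66. They agree.
Suppose the result is true for n = k, so A(k) = (2k + 1)(k + 3)! - 6.
Then A(k+1) = A(k) + ((2k^2 + 9k + 11)(k + 3)!) = ((2k + 1)(k + 3)! - 6) + ((2k^2 + 9k + 11)(k + 3)!).
Simplifying, A(k+1) = (2(k+1) + 1)((k+1) + 3)! - 6,
which is the closed form with n = k+1.
This completes the induction.

A(n) = (2n + 1)(n + 3)! - 6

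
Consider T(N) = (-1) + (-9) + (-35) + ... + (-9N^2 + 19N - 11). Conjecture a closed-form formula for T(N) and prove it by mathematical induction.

T(N) = -N(3N^2 - 5N + 3)

We claim T(N) = -N(3N^2 - 5N + 3) for all N ≥ 1.
When N = 1: T(1) = -1, and the closed form gives -1. They agree.
Inductive step: assume the claim holds for N = i, so T(i) = i(-3i^2 + 5i - 3).
Then T(i+1) = T(i) + (-9i^2 + i - 1) = (i(-3i^2 + 5i - 3)) + (-9i^2 + i - 1).
Simplifying, T(i+1) = -(i + 1)(3i^2 + i + 1) = -(i+1)(3(i+1)^2 - 5(i+1) + 3),
which is the closed form with N = i+1.
By the principle of mathematical induction, the result holds for all N ≥ 1.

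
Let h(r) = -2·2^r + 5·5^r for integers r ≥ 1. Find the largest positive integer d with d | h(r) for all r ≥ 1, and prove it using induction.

d = 3

Computing the first values: h(1) = 21 and h(2) = 117; gcd(21, 117) = 3, so d ≤ 3.
We prove 3 | -2·2^r + 5·5^r for all r ≥ 1 by induction on r.
Base case (r = 1): h(1) = 21 = 3·(7), so 3 | h(1).
Suppose the result is true for r = j, i.e. 3 | h(j). Then
h(j+1) − 5·h(j) = (-2·2^(j+1) + 5·5^(j+1)) − 5·(-2·2^j + 5·5^j) = (-2)·2^j·(2 − 5) = (6)·2^j. Since 3 | h(j) by the inductive hypothesis, 3 | 5·h(j); and 3 | 6 since 6 = 3·2. Therefore 3 | h(j+1).
By induction, the statement is established for all r ≥ 1.
Therefore the largest such d is 3.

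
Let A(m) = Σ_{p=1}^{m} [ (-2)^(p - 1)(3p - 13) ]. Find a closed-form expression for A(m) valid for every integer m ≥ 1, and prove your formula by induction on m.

A(m) = (-2)^m(-m + 4) - 4

We claim A(m) = (-2)^m(-m + 4) - 4 for all m ≥ 1.
Base step (m = 1): A(1) = -10, and the closed form gives -10. They agree.
Inductive step: assume the claim holds for m = p, so A(p) = (-2)^p(-p + 4) - 4.
Then A(p+1) = A(p) + ((-2)^p(3p - 10)) = ((-2)^p(-p + 4) - 4) + ((-2)^p(3p - 10)).
Simplifying, A(p+1) = 2(-2)^p·p - 6(-2)^p - 4 = (-2)^(p+1)(-(p+1) + 4) - 4,
which is the closed form with m = p+1.
By induction, the statement is established for all m ≥ 1.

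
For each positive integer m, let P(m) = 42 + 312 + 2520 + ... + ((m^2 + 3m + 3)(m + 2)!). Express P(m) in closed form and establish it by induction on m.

We claim P(m) = (m + 1)(m + 3)! - 6 for all m ≥ 1.
For the base case m = 1: P(1) = 42, and the closed form gives 42. They agree.
Suppose the result is true for m = k, so P(k) = (k + 1)(k + 3)! - 6.
Then P(k+1) = P(k) + ((k^2 + 5k + 7)(k + 3)!) = ((k + 1)(k + 3)! - 6) + ((k^2 + 5k + 7)(k + 3)!).
Simplifying, P(k+1) = ((k+1) + 1)((k+1) + 3)! - 6,
which is the closed form with m = k+1.
By induction, the statement is established for all m ≥ 1.

P(m) = (m + 1)(m + 3)! - 6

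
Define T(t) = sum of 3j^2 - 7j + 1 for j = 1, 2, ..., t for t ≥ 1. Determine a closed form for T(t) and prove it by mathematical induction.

T(t) = t(t^2 - 2t - 2)

We claim T(t) = t(t^2 - 2t - 2) for all t ≥ 1.
Base case (t = 1): T(1) = -3, and the closed form gives -3. They agree.
Inductive step: assume the claim holds for t = j, so T(j) = j(j^2 - 2j - 2).
Then T(j+1) = T(j) + (3j^2 - j - 3) = (j(j^2 - 2j - 2)) + (3j^2 - j - 3).
Simplifying, T(j+1) = (j + 1)(j^2 - 3) = (j+1)((j+1)^2 - 2(j+1) - 2),
which is the closed form with t = j+1.
Hence, by induction on t, the claim holds for every t ≥ 1.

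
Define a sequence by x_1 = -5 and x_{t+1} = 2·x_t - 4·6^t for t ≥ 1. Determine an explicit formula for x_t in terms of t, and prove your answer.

x_t = 2^(t - 1) - 6^t

Computing the first terms: x_1 = -5, x_2 = -34, x_3 = -212. This suggests x_t = 2^(t - 1) - 6^t.
For the base case t = 1: the formula gives -5 = -5 = x_1.
For the inductive step, assume it holds for an arbitrary i ≥ 1, so x_i = 2^(i - 1) - 6^i.
Then x_{i+1} = 2·x_i - 4·6^i = 2·(2^(i - 1) - 6^i) - 4·6^i = 2^i - 6^(i + 1) = 2^((i+1) - 1) - 6^(i+1),
which is the claimed formula at t = i+1.
By induction, the statement is established for all t ≥ 1.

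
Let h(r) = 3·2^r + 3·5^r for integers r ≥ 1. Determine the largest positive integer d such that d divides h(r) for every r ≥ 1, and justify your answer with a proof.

Computing the first values: h(1) = 21 and h(2) = 87; gcd(21, 87) = 3, so d ≤ 3.
We prove 3 | 3·2^r + 3·5^r for all r ≥ 1 by induction on r.
When r = 1: h(1) = 21 = 3·(7), so 3 | h(1).
Inductive step: suppose the statement holds for some i ≥ 1, i.e. 3 | h(i). Then
h(i+1) − 5·h(i) = (3·2^(i+1) + 3·5^(i+1)) − 5·(3·2^i + 3·5^i) = (3)·2^i·(2 − 5) = (-9)·2^i. Since 3 | h(i) by the inductive hypothesis, 3 | 5·h(i); and 3 | -9 since -9 = 3·-3. Therefore 3 | h(i+1).
By induction, the statement is established for all r ≥ 1.
Therefore the largest such d is 3.

d = 3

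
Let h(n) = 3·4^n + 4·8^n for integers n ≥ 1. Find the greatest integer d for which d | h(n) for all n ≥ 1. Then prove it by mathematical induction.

d = 4

Computing the first values: h(1) = 44 and h(2) = 304; gcd(44, 304) = 4, so d ≤ 4.
We prove 4 | 3·4^n + 4·8^n for all n ≥ 1 by induction on n.
When n = 1: h(1) = 44 = 4·(11), so 4 | h(1).
Inductive step: assume the claim holds for n = j, i.e. 4 | h(j). Then
h(j+1) − 8·h(j) = (3·4^(j+1) + 4·8^(j+1)) − 8·(3·4^j + 4·8^j) = (3)·4^j·(4 − 8) = (-12)·4^j. Since 4 | h(j) by the inductive hypothesis, 4 | 8·h(j); and 4 | -12 since -12 = 4·-3. Therefore 4 | h(j+1).
By the principle of mathematical induction, the result holds for all n ≥ 1.
Therefore the largest such d is 4.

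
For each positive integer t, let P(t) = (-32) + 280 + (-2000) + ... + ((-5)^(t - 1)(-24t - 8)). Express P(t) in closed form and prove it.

P(t) = 2(-5)^t(2t + 1) - 2

We claim P(t) = 2(-5)^t(2t + 1) - 2 for all t ≥ 1.
Base case (t = 1): P(1) = -32, and the closed form gives -32. They agree.
Inductive step: suppose the statement holds for some r ≥ 1, so P(r) = 2(-5)^r(2r + 1) - 2.
Then P(r+1) = P(r) + ((-5)^r(-24r - 32)) = (2(-5)^r(2r + 1) - 2) + ((-5)^r(-24r - 32)).
Simplifying, P(r+1) = -20(-5)^r·r - 30(-5)^r - 2 = 2(-5)^(r+1)(2(r+1) + 1) - 2,
which is the closed form with t = r+1.
Hence, by induction on t, the claim holds for every t ≥ 1.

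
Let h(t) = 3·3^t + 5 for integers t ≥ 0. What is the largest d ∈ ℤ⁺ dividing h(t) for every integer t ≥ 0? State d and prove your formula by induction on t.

d = 2

Computing the first values: h(0) = 8 and h(1) = 14; gcd(8, 14) = 2, so d ≤ 2.
We prove 2 | 3·3^t + 5 for all t ≥ 0 by induction on t.
Base case (t = 0): h(0) = 8 = 2·(4), so 2 | h(0).
Inductive step: suppose the statement holds for some p ≥ 0, i.e. 2 | h(p). Then
h(p+1) = 3·3^(p+1) + 5 = 3·(3·3^p + 5) - 10 = 3·h(p) - 10. The first term is divisible by 2 by the inductive hypothesis, and -10 is divisible by 2. Hence 2 | h(p+1).
Hence, by induction on t, the claim holds for every t ≥ 0.
Therefore the largest such d is 2.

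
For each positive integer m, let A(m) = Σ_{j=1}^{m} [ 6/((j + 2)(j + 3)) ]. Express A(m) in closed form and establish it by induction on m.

A(m) = 2m/(m + 3)

We claim A(m) = 2m/(m + 3) for all m ≥ 1.
For the base case m = 1: A(1) = 1/2, and the closed form gives 1/2. They agree.
Inductive step: suppose the statement holds for some j ≥ 1, so A(j) = 2j/(j + 3).
Then A(j+1) = A(j) + (6/((j + 3)(j + 4))) = (2j/(j + 3)) + (6/((j + 3)(j + 4))).
Simplifying, A(j+1) = 2(j + 1)/(j + 4) = 2(j+1)/((j+1) + 3),
which is the closed form with m = j+1.
Hence, by induction on m, the claim holds for every m ≥ 1.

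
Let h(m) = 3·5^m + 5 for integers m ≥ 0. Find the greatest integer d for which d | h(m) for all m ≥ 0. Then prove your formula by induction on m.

Computing the first values: h(0) = 8 and h(1) = 20; gcd(8, 20) = 4, so d ≤ 4.
We prove 4 | 3·5^m + 5 for all m ≥ 0 by induction on m.
Base case (m = 0): h(0) = 8 = 4·(2), so 4 | h(0).
Inductive step: assume the claim holds for m = k, i.e. 4 | h(k). Then
h(k+1) = 3·5^(k+1) + 5 = 5·(3·5^k + 5) - 20 = 5·h(k) - 20. The first term is divisible by 4 by the inductive hypothesis, and -20 is divisible by 4. Hence 4 | h(k+1).
This completes the induction.
Therefore the largest such d is 4.

d = 4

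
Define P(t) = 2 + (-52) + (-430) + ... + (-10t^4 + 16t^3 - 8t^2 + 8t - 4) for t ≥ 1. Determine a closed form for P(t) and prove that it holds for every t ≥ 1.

We claim P(t) = -t(2t^4 + t^3 - 2t^2 - 4t + 1) for all t ≥ 1.
Base step (t = 1): P(1) = 2, and the closed form gives 2. They agree.
Inductive step: suppose the statement holds for some r ≥ 1, so P(r) = r(-2r^4 - r^3 + 2r^2 + 4r - 1).
Then P(r+1) = P(r) + (-10r^4 - 24r^3 - 20r^2 + 2) = (r(-2r^4 - r^3 + 2r^2 + 4r - 1)) + (-10r^4 - 24r^3 - 20r^2 + 2).
Simplifying, P(r+1) = -(r + 1)(2r^4 + 9r^3 + 13r^2 + 3r - 2) = -(r+1)(2(r+1)^4 + (r+1)^3 - 2(r+1)^2 - 4(r+1) + 1),
which is the closed form with t = r+1.
By the principle of mathematical induction, the result holds for all t ≥ 1.

P(t) = -t(2t^4 + t^3 - 2t^2 - 4t + 1)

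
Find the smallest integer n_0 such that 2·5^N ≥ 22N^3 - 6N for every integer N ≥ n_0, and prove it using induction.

At N = 4: 1250 < 1384, so the inequality fails and n_0 ≥ 5. We prove 2·5^N ≥ 22N^3 - 6N for all N ≥ 5.
When N = 5: 2·5^N = 6250 and 22N^3 - 6N = 2720, so 6250 ≥ 2720.
Inductive step: assume the claim holds for N = m, so 2·5^m ≥ 22m^3 - 6m.
Then 2·5^(m + 1) = 5·(2·5^m) ≥ 5·(22m^3 - 6m).
Also, for m ≥ 5 we have 5·(22m^3 - 6m) ≥ 22(m+1)^3 - 6(m+1), since 5·(22m^3 - 6m) − (22(m+1)^3 - 6(m+1)) = 88m^3 - 66m^2 - 90m - 16, which is nonnegative for all m ≥ 5.
Combining, 2·5^(m + 1) ≥ 22(m+1)^3 - 6(m+1).
Hence, by induction on N, the claim holds for every N ≥ 5.
Hence the smallest such n_0 is 5.

n_0 = 5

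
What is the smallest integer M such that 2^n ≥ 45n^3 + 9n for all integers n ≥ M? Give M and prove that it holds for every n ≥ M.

At n = 18: 262144 < 262602, so the inequality fails and M ≥ 19. We prove 2^n ≥ 45n^3 + 9n for all n ≥ 19.
When n = 19: 2^n = 524288 and 45n^3 + 9n = 308826, so 524288 ≥ 308826.
For the inductive step, assume it holds for an arbitrary r ≥ 19, so 2^r ≥ 45r^3 + 9r.
Then 2^(r + 1) = 2·(2^r) ≥ 2·(45r^3 + 9r).
Also, for r ≥ 19 we have 2·(45r^3 + 9r) ≥ 45(r+1)^3 + 9(r+1), since 2·(45r^3 + 9r) − (45(r+1)^3 + 9(r+1)) = 45r^3 - 135r^2 - 126r - 54, which is nonnegative for all r ≥ 19.
Combining, 2^(r + 1) ≥ 45(r+1)^3 + 9(r+1).
By induction, the statement is established for all n ≥ 19.
Hence the smallest such M is 19.

M = 19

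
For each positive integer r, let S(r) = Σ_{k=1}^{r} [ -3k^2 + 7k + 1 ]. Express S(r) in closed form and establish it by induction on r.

We claim S(r) = -r(r^2 - 2r - 4) for all r ≥ 1.
For the base case r = 1: S(1) = 5, and the closed form gives 5. They agree.
Inductive step: assume the claim holds for r = k, so S(k) = k(-k^2 + 2k + 4).
Then S(k+1) = S(k) + (-3k^2 + k + 5) = (k(-k^2 + 2k + 4)) + (-3k^2 + k + 5).
Simplifying, S(k+1) = -(k + 1)(k^2 - 5) = -(k+1)((k+1)^2 - 2(k+1) - 4),
which is the closed form with r = k+1.
By induction, the statement is established for all r ≥ 1.

S(r) = -r(r^2 - 2r - 4)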